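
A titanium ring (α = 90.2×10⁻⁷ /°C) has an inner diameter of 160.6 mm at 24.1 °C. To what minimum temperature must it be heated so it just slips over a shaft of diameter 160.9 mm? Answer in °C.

T = 231 °C

Required Δd = 160.9 − 160.6 = 0.3 mm
Δd = αd₀ΔT ⇒ ΔT = Δd/(αd₀) = 0.3 / (90.2×10⁻⁷ × 160.6) = 207.09 K
T_min = 24.1 + 207.09 = 231.19 °C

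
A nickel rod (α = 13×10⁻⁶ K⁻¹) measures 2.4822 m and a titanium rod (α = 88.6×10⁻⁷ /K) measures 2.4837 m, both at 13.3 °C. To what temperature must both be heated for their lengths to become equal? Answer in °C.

Equal length when α₁L₁ΔT − α₂L₂ΔT = L₂ − L₁ = 1.50×10⁻³ m
α₁L₁ = 3.22686×10⁻⁵, α₂L₂ = 2.2005582×10⁻⁵ → Δ(αL) = 1.0263018×10⁻⁵ m/K
ΔT = 1.50×10⁻³ / 1.0263018×10⁻⁵ = 146.156 K, so T = 13.3 + 146.156 = 159.456 °C

T = 159.5 °C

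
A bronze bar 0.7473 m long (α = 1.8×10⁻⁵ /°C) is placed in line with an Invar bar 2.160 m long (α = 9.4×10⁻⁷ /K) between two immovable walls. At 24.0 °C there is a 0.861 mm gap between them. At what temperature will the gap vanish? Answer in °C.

T = 79.6 °C

Gap closes when ΔL₁ + ΔL₂ = 0.861 mm = 8.61×10⁻⁴ m
(α₁L₁ + α₂L₂)ΔT = g
α₁L₁ + α₂L₂ = 1.8×10⁻⁵×0.7473 + 9.4×10⁻⁷×2.160 = 1.54818×10⁻⁵ m/K
ΔT = 8.61×10⁻⁴ / 1.54818×10⁻⁵ = 55.614 K
T = 24.0 + 55.614 = 79.614 °C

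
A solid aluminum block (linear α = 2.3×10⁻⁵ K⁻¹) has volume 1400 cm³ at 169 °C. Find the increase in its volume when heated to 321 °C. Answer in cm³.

ΔV = 14.7 cm³

Isotropic solid: β ≈ 3α = 6.9×10⁻⁵ /K; ΔT = 152 K
ΔV = 3αV₀ΔT = 3(2.3×10⁻⁵)(1400)(152) = 14.7 cm³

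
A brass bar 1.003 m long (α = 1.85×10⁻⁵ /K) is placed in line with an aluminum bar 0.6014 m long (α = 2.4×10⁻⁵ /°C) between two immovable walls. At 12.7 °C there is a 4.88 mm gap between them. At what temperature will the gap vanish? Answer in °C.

α₁L₁ = 1.85555×10⁻⁵ m/K, α₂L₂ = 1.44336×10⁻⁵ m/K → total 3.29891×10⁻⁵ m/K
ΔT = g/(α₁L₁+α₂L₂) = 4.88×10⁻³ / 3.29891×10⁻⁵ = 147.93 K
T = 12.7 + 147.93 = 160.63 °C

T = 161 °C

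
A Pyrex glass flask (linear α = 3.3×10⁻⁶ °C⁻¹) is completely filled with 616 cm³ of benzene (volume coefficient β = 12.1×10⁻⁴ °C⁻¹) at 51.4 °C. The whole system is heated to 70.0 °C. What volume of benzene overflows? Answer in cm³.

13.8 cm³

The flask also expands: β_container ≈ 3α = 9.9×10⁻⁶ /K
Net overflow = V₀(β_liq − 3α_cont)ΔT
β − 3α = 1.21×10⁻³ − 9.9×10⁻⁶ = 1.2001×10⁻³ /K; ΔT = 18.6 K
ΔV = 616 × 1.2001×10⁻³ × 18.6 = 13.8 cm³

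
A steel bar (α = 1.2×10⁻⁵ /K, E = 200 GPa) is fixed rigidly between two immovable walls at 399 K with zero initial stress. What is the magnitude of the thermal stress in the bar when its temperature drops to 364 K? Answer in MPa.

Fully constrained: the free strain ε = αΔT is blocked, so σ = Eε = EαΔT.
|ΔT| = 35 K
σ = 200×10⁹ × 1.2×10⁻⁵ × 35 = 8.40×10⁷ Pa

σ = 84.0 MPa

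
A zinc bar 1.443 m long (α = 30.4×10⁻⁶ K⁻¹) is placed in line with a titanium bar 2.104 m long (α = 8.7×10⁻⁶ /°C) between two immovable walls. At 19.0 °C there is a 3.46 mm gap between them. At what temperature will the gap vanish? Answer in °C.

Gap closes when ΔL₁ + ΔL₂ = 3.46 mm = 3.46×10⁻³ m
(α₁L₁ + α₂L₂)ΔT = g
α₁L₁ + α₂L₂ = 30.4×10⁻⁶×1.443 + 8.7×10⁻⁶×2.104 = 6.2172×10⁻⁵ m/K
ΔT = 3.46×10⁻³ / 6.2172×10⁻⁵ = 55.652 K
T = 19.0 + 55.652 = 74.652 °C

T = 74.7 °C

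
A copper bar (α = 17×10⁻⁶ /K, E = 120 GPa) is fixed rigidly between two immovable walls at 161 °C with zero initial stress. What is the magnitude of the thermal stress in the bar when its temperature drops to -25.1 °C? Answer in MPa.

Fully constrained: the free strain ε = αΔT is blocked, so σ = Eε = EαΔT.
|ΔT| = 186.1 K
σ = 120×10⁹ × 17×10⁻⁶ × 186.1 = 3.80×10⁸ Pa

σ = 380 MPa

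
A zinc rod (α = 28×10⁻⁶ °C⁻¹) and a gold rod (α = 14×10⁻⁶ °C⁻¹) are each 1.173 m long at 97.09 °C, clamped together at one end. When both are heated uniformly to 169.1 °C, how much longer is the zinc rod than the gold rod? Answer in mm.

1.18 mm

ΔT = 72.01 K
zinc: ΔL = 28×10⁻⁶ × 1.173 m × 72.01 = 2.3651×10⁻³ m = 2.3651 mm
gold: ΔL = 14×10⁻⁶ × 1.173 m × 72.01 = 1.1825×10⁻³ m = 1.1825 mm
difference = 2.3651 − 1.1825 = 1.1826 mm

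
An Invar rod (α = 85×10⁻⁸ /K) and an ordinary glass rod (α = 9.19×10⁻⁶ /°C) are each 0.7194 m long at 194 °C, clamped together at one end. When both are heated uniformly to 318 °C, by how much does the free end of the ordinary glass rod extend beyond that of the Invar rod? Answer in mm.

ΔT = 124 K
Invar: ΔL = 85×10⁻⁸ × 0.7194 m × 124 = 7.5825×10⁻⁵ m = 0.075825 mm
ordinary glass: ΔL = 9.19×10⁻⁶ × 0.7194 m × 124 = 8.1980×10⁻⁴ m = 0.81980 mm
difference = 0.81980 − 0.075825 = 0.743975 mm

0.744 mm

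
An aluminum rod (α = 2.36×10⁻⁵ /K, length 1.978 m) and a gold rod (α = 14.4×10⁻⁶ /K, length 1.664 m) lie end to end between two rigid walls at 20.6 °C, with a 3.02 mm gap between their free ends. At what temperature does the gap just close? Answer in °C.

T = 63.4 °C

α₁L₁ = 4.66808×10⁻⁵ m/K, α₂L₂ = 2.39616×10⁻⁵ m/K → total 7.06424×10⁻⁵ m/K
ΔT = g/(α₁L₁+α₂L₂) = 3.02×10⁻³ / 7.06424×10⁻⁵ = 42.751 K
T = 20.6 + 42.751 = 63.351 °C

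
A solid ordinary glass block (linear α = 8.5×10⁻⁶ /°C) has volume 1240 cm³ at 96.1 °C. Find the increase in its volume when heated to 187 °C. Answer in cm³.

Isotropic solid: β ≈ 3α = 2.5×10⁻⁵ /K; ΔT = 90.9 K
ΔV = 3αV₀ΔT = 3(8.5×10⁻⁶)(1240)(90.9) = 2.87 cm³

ΔV = 2.87 cm³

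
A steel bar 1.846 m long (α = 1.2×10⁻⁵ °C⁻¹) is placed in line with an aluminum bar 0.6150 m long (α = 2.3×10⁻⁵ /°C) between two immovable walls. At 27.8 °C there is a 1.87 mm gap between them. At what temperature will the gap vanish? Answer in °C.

Gap closes when ΔL₁ + ΔL₂ = 1.87 mm = 1.87×10⁻³ m
(α₁L₁ + α₂L₂)ΔT = g
α₁L₁ + α₂L₂ = 1.2×10⁻⁵×1.846 + 2.3×10⁻⁵×0.6150 = 3.6297×10⁻⁵ m/K
ΔT = 1.87×10⁻³ / 3.6297×10⁻⁵ = 51.519 K
T = 27.8 + 51.519 = 79.319 °C

T = 79.3 °C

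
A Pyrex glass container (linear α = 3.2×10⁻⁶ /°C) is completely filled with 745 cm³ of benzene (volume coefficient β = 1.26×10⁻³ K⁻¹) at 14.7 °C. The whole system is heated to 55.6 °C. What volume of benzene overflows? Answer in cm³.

The container also expands: β_container ≈ 3α = 9.6×10⁻⁶ /K
Net overflow = V₀(β_liq − 3α_cont)ΔT
β − 3α = 1.26×10⁻³ − 9.6×10⁻⁶ = 1.2504×10⁻³ /K; ΔT = 40.9 K
ΔV = 745 × 1.2504×10⁻³ × 40.9 = 38.1 cm³

38.1 cm³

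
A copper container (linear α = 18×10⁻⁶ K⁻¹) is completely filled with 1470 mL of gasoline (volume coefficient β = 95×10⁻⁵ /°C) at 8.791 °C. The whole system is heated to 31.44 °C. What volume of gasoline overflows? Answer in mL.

29.8 mL

The container also expands: β_container ≈ 3α = 5.4×10⁻⁵ /K
Net overflow = V₀(β_liq − 3α_cont)ΔT
β − 3α = 9.50×10⁻⁴ − 5.4×10⁻⁵ = 8.96×10⁻⁴ /K; ΔT = 22.649 K
ΔV = 1470 × 8.96×10⁻⁴ × 22.649 = 29.8 mL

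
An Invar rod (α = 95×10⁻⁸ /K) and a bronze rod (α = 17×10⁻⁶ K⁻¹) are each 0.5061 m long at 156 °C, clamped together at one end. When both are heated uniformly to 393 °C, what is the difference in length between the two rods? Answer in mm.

ΔT = 237 K
Invar: ΔL = 95×10⁻⁸ × 0.5061 m × 237 = 1.1395×10⁻⁴ m = 0.11395 mm
bronze: ΔL = 17×10⁻⁶ × 0.5061 m × 237 = 2.0391×10⁻³ m = 2.0391 mm
difference = 2.0391 − 0.11395 = 1.92515 mm

1.93 mm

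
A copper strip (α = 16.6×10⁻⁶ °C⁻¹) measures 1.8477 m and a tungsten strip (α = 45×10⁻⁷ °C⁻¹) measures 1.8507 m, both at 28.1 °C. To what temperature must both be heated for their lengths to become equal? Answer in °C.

Equal length when α₁L₁ΔT − α₂L₂ΔT = L₂ − L₁ = 3.00×10⁻³ m
α₁L₁ = 3.067182×10⁻⁵, α₂L₂ = 8.32815×10⁻⁶ → Δ(αL) = 2.234367×10⁻⁵ m/K
ΔT = 3.00×10⁻³ / 2.234367×10⁻⁵ = 134.266 K, so T = 28.1 + 134.266 = 162.366 °C

T = 162.4 °C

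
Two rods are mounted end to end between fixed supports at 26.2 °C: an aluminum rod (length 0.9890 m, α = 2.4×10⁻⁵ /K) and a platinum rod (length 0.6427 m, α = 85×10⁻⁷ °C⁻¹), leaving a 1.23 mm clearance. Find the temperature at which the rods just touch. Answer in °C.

α₁L₁ = 2.3736×10⁻⁵ m/K, α₂L₂ = 5.46295×10⁻⁶ m/K → total 2.919895×10⁻⁵ m/K
ΔT = g/(α₁L₁+α₂L₂) = 1.23×10⁻³ / 2.919895×10⁻⁵ = 42.125 K
T = 26.2 + 42.125 = 68.325 °C

T = 68.3 °C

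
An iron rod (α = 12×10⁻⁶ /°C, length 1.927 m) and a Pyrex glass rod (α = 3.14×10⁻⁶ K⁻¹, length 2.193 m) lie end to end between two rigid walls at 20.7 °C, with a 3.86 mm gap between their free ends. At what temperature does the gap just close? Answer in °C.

T = 149 °C

Gap closes when ΔL₁ + ΔL₂ = 3.86 mm = 3.86×10⁻³ m
(α₁L₁ + α₂L₂)ΔT = g
α₁L₁ + α₂L₂ = 12×10⁻⁶×1.927 + 3.14×10⁻⁶×2.193 = 3.001002×10⁻⁵ m/K
ΔT = 3.86×10⁻³ / 3.001002×10⁻⁵ = 128.62 K
T = 20.7 + 128.62 = 149.32 °C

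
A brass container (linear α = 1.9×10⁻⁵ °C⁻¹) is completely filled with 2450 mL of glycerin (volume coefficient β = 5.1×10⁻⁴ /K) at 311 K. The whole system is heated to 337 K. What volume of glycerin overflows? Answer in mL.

28.9 mL

The container also expands: β_container ≈ 3α = 5.7×10⁻⁵ /K
Net overflow = V₀(β_liq − 3α_cont)ΔT
β − 3α = 5.10×10⁻⁴ − 5.7×10⁻⁵ = 4.53×10⁻⁴ /K; ΔT = 26 K
ΔV = 2450 × 4.53×10⁻⁴ × 26 = 28.9 mL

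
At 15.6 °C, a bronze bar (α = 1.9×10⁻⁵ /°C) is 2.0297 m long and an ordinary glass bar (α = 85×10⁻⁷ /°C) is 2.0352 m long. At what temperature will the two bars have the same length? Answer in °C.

L₁(1 + α₁ΔT) = L₂(1 + α₂ΔT) ⇒ ΔT = (L₂ − L₁)/(α₁L₁ − α₂L₂)
L₂ − L₁ = 2.0352 − 2.0297 = 5.50×10⁻³ m
α₁L₁ − α₂L₂ = 1.9×10⁻⁵×2.0297 − 85×10⁻⁷×2.0352 = 2.12651×10⁻⁵ m/K
ΔT = 5.50×10⁻³ / 2.12651×10⁻⁵ = 258.640 K
T = 15.6 + 258.640 = 274.240 °C

T = 274.2 °C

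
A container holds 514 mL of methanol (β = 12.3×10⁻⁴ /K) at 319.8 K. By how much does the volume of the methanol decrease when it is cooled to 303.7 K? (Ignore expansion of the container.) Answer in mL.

|ΔT| = |303.7 − 319.8| = 16.1 K
ΔV = βV₀ΔT = (12.3×10⁻⁴)(514)(16.1) = 10.2 mL

ΔV = 10.2 mL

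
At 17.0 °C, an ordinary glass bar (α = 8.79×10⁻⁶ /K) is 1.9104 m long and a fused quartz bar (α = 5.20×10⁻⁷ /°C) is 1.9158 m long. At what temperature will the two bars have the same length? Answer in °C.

Equal length when α₁L₁ΔT − α₂L₂ΔT = L₂ − L₁ = 5.40×10⁻³ m
α₁L₁ = 1.6792416×10⁻⁵, α₂L₂ = 9.96216×10⁻⁷ → Δ(αL) = 1.57962×10⁻⁵ m/K
ΔT = 5.40×10⁻³ / 1.57962×10⁻⁵ = 341.854 K, so T = 17.0 + 341.854 = 358.854 °C

T = 358.9 °C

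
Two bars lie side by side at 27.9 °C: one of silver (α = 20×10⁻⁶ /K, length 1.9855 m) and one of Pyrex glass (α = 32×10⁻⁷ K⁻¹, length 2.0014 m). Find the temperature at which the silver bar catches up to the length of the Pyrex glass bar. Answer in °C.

Equal length when α₁L₁ΔT − α₂L₂ΔT = L₂ − L₁ = 1.59×10⁻² m
α₁L₁ = 3.971×10⁻⁵, α₂L₂ = 6.40448×10⁻⁶ → Δ(αL) = 3.330552×10⁻⁵ m/K
ΔT = 1.59×10⁻² / 3.330552×10⁻⁵ = 477.398 K, so T = 27.9 + 477.398 = 505.298 °C

T = 505.3 °C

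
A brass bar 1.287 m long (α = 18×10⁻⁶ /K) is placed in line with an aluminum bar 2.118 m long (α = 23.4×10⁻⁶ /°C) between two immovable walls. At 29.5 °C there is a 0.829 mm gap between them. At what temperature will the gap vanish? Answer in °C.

T = 40.9 °C

Gap closes when ΔL₁ + ΔL₂ = 0.829 mm = 8.29×10⁻⁴ m
(α₁L₁ + α₂L₂)ΔT = g
α₁L₁ + α₂L₂ = 18×10⁻⁶×1.287 + 23.4×10⁻⁶×2.118 = 7.27272×10⁻⁵ m/K
ΔT = 8.29×10⁻⁴ / 7.27272×10⁻⁵ = 11.399 K
T = 29.5 + 11.399 = 40.899 °C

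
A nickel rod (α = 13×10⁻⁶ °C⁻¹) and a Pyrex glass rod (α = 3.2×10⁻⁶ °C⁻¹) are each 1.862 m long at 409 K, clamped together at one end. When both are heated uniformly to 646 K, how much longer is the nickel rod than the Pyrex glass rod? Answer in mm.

4.32 mm

ΔT = 237 K
nickel: ΔL = 13×10⁻⁶ × 1.862 m × 237 = 5.7368×10⁻³ m = 5.7368 mm
Pyrex glass: ΔL = 3.2×10⁻⁶ × 1.862 m × 237 = 1.4121×10⁻³ m = 1.4121 mm
difference = 5.7368 − 1.4121 = 4.3247 mm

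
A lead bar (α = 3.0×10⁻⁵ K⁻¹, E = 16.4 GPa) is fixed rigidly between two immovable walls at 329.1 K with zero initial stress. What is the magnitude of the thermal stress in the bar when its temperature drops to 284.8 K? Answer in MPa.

σ = 21.8 MPa

Fully constrained: the free strain ε = αΔT is blocked, so σ = Eε = EαΔT.
|ΔT| = 44.3 K
σ = 16.4×10⁹ × 3.0×10⁻⁵ × 44.3 = 2.18×10⁷ Pa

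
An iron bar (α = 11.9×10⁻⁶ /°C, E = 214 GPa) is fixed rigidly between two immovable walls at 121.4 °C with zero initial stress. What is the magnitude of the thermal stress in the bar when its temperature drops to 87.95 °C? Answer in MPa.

σ = 85.2 MPa

Fully constrained: the free strain ε = αΔT is blocked, so σ = Eε = EαΔT.
|ΔT| = 33.45 K
σ = 214×10⁹ × 11.9×10⁻⁶ × 33.45 = 8.52×10⁷ Pa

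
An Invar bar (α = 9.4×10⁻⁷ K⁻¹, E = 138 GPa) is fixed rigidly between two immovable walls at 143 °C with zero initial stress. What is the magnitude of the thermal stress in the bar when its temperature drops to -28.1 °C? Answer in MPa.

Fully constrained: the free strain ε = αΔT is blocked, so σ = Eε = EαΔT.
|ΔT| = 171.1 K
σ = 138×10⁹ × 9.4×10⁻⁷ × 171.1 = 2.22×10⁷ Pa

σ = 22.2 MPa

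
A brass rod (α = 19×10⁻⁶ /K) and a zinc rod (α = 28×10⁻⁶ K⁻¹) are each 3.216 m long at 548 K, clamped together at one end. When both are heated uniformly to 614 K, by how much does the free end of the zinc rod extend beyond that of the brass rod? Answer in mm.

ΔT = 66 K
brass: ΔL = 19×10⁻⁶ × 3.216 m × 66 = 4.0329×10⁻³ m = 4.0329 mm
zinc: ΔL = 28×10⁻⁶ × 3.216 m × 66 = 5.9432×10⁻³ m = 5.9432 mm
difference = 5.9432 − 4.0329 = 1.9103 mm

1.91 mm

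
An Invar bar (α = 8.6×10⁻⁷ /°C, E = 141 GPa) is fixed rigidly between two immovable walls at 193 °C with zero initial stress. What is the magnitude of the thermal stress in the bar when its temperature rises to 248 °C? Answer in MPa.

σ = 6.67 MPa

Fully constrained: the free strain ε = αΔT is blocked, so σ = Eε = EαΔT.
|ΔT| = 55 K
σ = 141×10⁹ × 8.6×10⁻⁷ × 55 = 6.67×10⁶ Pa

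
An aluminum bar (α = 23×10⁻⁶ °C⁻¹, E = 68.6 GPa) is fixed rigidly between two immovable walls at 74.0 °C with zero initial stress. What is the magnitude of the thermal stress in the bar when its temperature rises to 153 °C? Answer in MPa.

σ = 125 MPa

Fully constrained: the free strain ε = αΔT is blocked, so σ = Eε = EαΔT.
|ΔT| = 79.0 K
σ = 68.6×10⁹ × 23×10⁻⁶ × 79.0 = 1.25×10⁸ Pa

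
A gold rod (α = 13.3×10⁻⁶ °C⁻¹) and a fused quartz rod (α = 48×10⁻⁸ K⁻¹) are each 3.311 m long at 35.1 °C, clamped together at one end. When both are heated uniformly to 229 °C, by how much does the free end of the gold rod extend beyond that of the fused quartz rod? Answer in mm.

ΔT = 193.9 K
gold: ΔL = 13.3×10⁻⁶ × 3.311 m × 193.9 = 8.5386×10⁻³ m = 8.5386 mm
fused quartz: ΔL = 48×10⁻⁸ × 3.311 m × 193.9 = 3.0816×10⁻⁴ m = 0.30816 mm
difference = 8.5386 − 0.30816 = 8.23044 mm

8.23 mm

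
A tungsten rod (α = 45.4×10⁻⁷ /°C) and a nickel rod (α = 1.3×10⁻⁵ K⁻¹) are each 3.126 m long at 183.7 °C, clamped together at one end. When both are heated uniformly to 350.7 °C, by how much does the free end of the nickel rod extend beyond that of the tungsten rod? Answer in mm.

4.42 mm

ΔT = 167.0 K
tungsten: ΔL = 45.4×10⁻⁷ × 3.126 m × 167.0 = 2.3701×10⁻³ m = 2.3701 mm
nickel: ΔL = 1.3×10⁻⁵ × 3.126 m × 167.0 = 6.7865×10⁻³ m = 6.7865 mm
difference = 6.7865 − 2.3701 = 4.4164 mm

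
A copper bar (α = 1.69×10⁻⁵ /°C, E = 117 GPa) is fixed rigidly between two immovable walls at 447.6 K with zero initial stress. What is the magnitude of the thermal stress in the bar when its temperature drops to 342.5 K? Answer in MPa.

Fully constrained: the free strain ε = αΔT is blocked, so σ = Eε = EαΔT.
|ΔT| = 105.1 K
σ = 117×10⁹ × 1.69×10⁻⁵ × 105.1 = 2.08×10⁸ Pa

σ = 208 MPa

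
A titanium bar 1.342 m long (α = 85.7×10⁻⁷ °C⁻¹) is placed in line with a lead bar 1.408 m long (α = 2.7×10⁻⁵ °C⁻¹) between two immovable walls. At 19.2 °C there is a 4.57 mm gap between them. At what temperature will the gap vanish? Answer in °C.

T = 111 °C

α₁L₁ = 1.150094×10⁻⁵ m/K, α₂L₂ = 3.8016×10⁻⁵ m/K → total 4.951694×10⁻⁵ m/K
ΔT = g/(α₁L₁+α₂L₂) = 4.57×10⁻³ / 4.951694×10⁻⁵ = 92.29 K
T = 19.2 + 92.29 = 111.49 °C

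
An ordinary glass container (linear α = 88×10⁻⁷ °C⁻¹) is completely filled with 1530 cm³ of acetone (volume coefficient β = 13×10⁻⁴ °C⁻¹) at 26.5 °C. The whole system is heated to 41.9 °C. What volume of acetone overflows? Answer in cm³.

The container also expands: β_container ≈ 3α = 2.64×10⁻⁵ /K
Net overflow = V₀(β_liq − 3α_cont)ΔT
β − 3α = 1.30×10⁻³ − 2.64×10⁻⁵ = 1.2736×10⁻³ /K; ΔT = 15.4 K
ΔV = 1530 × 1.2736×10⁻³ × 15.4 = 30.0 cm³

30.0 cm³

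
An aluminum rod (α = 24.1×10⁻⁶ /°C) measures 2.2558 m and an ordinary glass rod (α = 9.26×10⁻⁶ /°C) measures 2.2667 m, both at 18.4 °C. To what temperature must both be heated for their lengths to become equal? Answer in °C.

Equal length when α₁L₁ΔT − α₂L₂ΔT = L₂ − L₁ = 1.09×10⁻² m
α₁L₁ = 5.436478×10⁻⁵, α₂L₂ = 2.0989642×10⁻⁵ → Δ(αL) = 3.3375138×10⁻⁵ m/K
ΔT = 1.09×10⁻² / 3.3375138×10⁻⁵ = 326.590 K, so T = 18.4 + 326.590 = 344.990 °C

T = 345.0 °C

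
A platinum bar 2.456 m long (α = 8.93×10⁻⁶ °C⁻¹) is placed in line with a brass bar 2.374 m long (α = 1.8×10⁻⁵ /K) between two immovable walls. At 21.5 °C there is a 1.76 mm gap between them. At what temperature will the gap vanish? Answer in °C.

Gap closes when ΔL₁ + ΔL₂ = 1.76 mm = 1.76×10⁻³ m
(α₁L₁ + α₂L₂)ΔT = g
α₁L₁ + α₂L₂ = 8.93×10⁻⁶×2.456 + 1.8×10⁻⁵×2.374 = 6.466408×10⁻⁵ m/K
ΔT = 1.76×10⁻³ / 6.466408×10⁻⁵ = 27.218 K
T = 21.5 + 27.218 = 48.718 °C

T = 48.7 °C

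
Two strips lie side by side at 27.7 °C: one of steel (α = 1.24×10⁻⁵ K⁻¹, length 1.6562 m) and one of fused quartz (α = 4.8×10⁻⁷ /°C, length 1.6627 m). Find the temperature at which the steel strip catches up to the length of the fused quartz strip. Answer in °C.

L₁(1 + α₁ΔT) = L₂(1 + α₂ΔT) ⇒ ΔT = (L₂ − L₁)/(α₁L₁ − α₂L₂)
L₂ − L₁ = 1.6627 − 1.6562 = 6.50×10⁻³ m
α₁L₁ − α₂L₂ = 1.24×10⁻⁵×1.6562 − 4.8×10⁻⁷×1.6627 = 1.9738784×10⁻⁵ m/K
ΔT = 6.50×10⁻³ / 1.9738784×10⁻⁵ = 329.301 K
T = 27.7 + 329.301 = 357.001 °C

T = 357.0 °C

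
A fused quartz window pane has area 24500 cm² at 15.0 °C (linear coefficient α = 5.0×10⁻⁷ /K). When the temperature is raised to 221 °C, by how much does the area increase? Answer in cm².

Area coefficient ≈ 2α; |ΔT| = 206.0 K
ΔA = 2αA₀ΔT = 2(5.0×10⁻⁷)(24500)(206.0) = 5.05 cm²

ΔA = 5.05 cm²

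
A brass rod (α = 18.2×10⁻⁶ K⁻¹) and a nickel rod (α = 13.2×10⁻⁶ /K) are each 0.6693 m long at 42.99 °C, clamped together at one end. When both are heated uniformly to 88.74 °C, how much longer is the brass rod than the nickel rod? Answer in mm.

ΔT = 45.75 K
brass: ΔL = 18.2×10⁻⁶ × 0.6693 m × 45.75 = 5.5729×10⁻⁴ m = 0.55729 mm
nickel: ΔL = 13.2×10⁻⁶ × 0.6693 m × 45.75 = 4.0419×10⁻⁴ m = 0.40419 mm
difference = 0.55729 − 0.40419 = 0.15310 mm

0.153 mm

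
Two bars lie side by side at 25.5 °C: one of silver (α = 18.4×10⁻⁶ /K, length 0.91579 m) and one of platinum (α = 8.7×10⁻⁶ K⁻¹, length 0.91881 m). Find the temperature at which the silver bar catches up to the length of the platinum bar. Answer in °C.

L₁(1 + α₁ΔT) = L₂(1 + α₂ΔT) ⇒ ΔT = (L₂ − L₁)/(α₁L₁ − α₂L₂)
L₂ − L₁ = 0.91881 − 0.91579 = 3.02×10⁻³ m
α₁L₁ − α₂L₂ = 18.4×10⁻⁶×0.91579 − 8.7×10⁻⁶×0.91881 = 8.856889×10⁻⁶ m/K
ΔT = 3.02×10⁻³ / 8.856889×10⁻⁶ = 340.978 K
T = 25.5 + 340.978 = 366.478 °C

T = 366.5 °C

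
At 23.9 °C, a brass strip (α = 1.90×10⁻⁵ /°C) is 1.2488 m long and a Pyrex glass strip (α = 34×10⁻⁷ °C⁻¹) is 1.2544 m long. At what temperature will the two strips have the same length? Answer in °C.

T = 311.6 °C

Equal length when α₁L₁ΔT − α₂L₂ΔT = L₂ − L₁ = 5.60×10⁻³ m
α₁L₁ = 2.37272×10⁻⁵, α₂L₂ = 4.26496×10⁻⁶ → Δ(αL) = 1.946224×10⁻⁵ m/K
ΔT = 5.60×10⁻³ / 1.946224×10⁻⁵ = 287.737 K, so T = 23.9 + 287.737 = 311.637 °C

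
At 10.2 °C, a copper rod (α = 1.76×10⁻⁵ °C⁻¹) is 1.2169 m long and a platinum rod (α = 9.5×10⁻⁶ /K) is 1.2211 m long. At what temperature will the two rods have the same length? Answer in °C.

T = 438.0 °C

L₁(1 + α₁ΔT) = L₂(1 + α₂ΔT) ⇒ ΔT = (L₂ − L₁)/(α₁L₁ − α₂L₂)
L₂ − L₁ = 1.2211 − 1.2169 = 4.20×10⁻³ m
α₁L₁ − α₂L₂ = 1.76×10⁻⁵×1.2169 − 9.5×10⁻⁶×1.2211 = 9.81699×10⁻⁶ m/K
ΔT = 4.20×10⁻³ / 9.81699×10⁻⁶ = 427.830 K
T = 10.2 + 427.830 = 438.030 °C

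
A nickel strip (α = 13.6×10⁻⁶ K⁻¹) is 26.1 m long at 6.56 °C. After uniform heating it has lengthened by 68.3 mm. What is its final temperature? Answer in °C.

ΔL = αL₀ΔT ⇒ ΔT = ΔL / (αL₀)
ΔT = 68.3×10⁻³ m / (13.6×10⁻⁶ × 26.1 m) = 192.42 K
T = 6.56 + 192.42 = 198.98 °C

T = 199 °C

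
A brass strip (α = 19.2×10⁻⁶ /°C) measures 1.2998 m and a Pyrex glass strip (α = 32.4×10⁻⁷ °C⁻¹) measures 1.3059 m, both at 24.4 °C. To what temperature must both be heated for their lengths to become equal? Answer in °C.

T = 318.7 °C

L₁(1 + α₁ΔT) = L₂(1 + α₂ΔT) ⇒ ΔT = (L₂ − L₁)/(α₁L₁ − α₂L₂)
L₂ − L₁ = 1.3059 − 1.2998 = 6.10×10⁻³ m
α₁L₁ − α₂L₂ = 19.2×10⁻⁶×1.2998 − 32.4×10⁻⁷×1.3059 = 2.0725044×10⁻⁵ m/K
ΔT = 6.10×10⁻³ / 2.0725044×10⁻⁵ = 294.330 K
T = 24.4 + 294.330 = 318.730 °C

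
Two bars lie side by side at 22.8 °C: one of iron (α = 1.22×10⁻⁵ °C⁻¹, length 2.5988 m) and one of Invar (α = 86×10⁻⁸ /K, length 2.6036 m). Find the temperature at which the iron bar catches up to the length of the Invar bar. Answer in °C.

Equal length when α₁L₁ΔT − α₂L₂ΔT = L₂ − L₁ = 4.80×10⁻³ m
α₁L₁ = 3.170536×10⁻⁵, α₂L₂ = 2.239096×10⁻⁶ → Δ(αL) = 2.9466264×10⁻⁵ m/K
ΔT = 4.80×10⁻³ / 2.9466264×10⁻⁵ = 162.898 K, so T = 22.8 + 162.898 = 185.698 °C

T = 185.7 °C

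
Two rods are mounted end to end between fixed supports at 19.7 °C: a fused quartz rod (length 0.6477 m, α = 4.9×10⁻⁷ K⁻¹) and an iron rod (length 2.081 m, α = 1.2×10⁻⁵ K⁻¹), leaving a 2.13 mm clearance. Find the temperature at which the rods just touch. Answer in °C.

Gap closes when ΔL₁ + ΔL₂ = 2.13 mm = 2.13×10⁻³ m
(α₁L₁ + α₂L₂)ΔT = g
α₁L₁ + α₂L₂ = 4.9×10⁻⁷×0.6477 + 1.2×10⁻⁵×2.081 = 2.5289373×10⁻⁵ m/K
ΔT = 2.13×10⁻³ / 2.5289373×10⁻⁵ = 84.23 K
T = 19.7 + 84.23 = 103.93 °C

T = 104 °C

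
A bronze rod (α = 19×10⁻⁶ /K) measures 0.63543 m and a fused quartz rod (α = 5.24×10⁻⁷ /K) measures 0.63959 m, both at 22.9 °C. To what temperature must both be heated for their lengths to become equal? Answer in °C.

T = 377.3 °C

Equal length when α₁L₁ΔT − α₂L₂ΔT = L₂ − L₁ = 4.16×10⁻³ m
α₁L₁ = 1.207317×10⁻⁵, α₂L₂ = 3.3514516×10⁻⁷ → Δ(αL) = 1.173802484×10⁻⁵ m/K
ΔT = 4.16×10⁻³ / 1.173802484×10⁻⁵ = 354.404 K, so T = 22.9 + 354.404 = 377.304 °C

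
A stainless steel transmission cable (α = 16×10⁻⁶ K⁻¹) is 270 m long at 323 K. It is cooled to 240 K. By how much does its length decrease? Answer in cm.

|ΔT| = |240 − 323| = 83 K
ΔL = αL₀ΔT = (16×10⁻⁶)(270)(83) = 3.59×10⁻¹ m

ΔL = 35.9 cm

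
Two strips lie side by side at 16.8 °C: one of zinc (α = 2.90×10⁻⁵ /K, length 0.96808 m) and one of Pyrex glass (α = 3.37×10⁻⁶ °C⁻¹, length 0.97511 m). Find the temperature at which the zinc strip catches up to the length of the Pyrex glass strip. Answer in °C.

L₁(1 + α₁ΔT) = L₂(1 + α₂ΔT) ⇒ ΔT = (L₂ − L₁)/(α₁L₁ − α₂L₂)
L₂ − L₁ = 0.97511 − 0.96808 = 7.03×10⁻³ m
α₁L₁ − α₂L₂ = 2.90×10⁻⁵×0.96808 − 3.37×10⁻⁶×0.97511 = 2.47881993×10⁻⁵ m/K
ΔT = 7.03×10⁻³ / 2.47881993×10⁻⁵ = 283.603 K
T = 16.8 + 283.603 = 300.403 °C

T = 300.4 °C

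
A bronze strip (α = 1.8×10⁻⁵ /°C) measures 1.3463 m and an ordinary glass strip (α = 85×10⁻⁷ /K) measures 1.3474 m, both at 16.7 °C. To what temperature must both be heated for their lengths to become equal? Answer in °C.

Equal length when α₁L₁ΔT − α₂L₂ΔT = L₂ − L₁ = 1.10×10⁻³ m
α₁L₁ = 2.42334×10⁻⁵, α₂L₂ = 1.14529×10⁻⁵ → Δ(αL) = 1.27805×10⁻⁵ m/K
ΔT = 1.10×10⁻³ / 1.27805×10⁻⁵ = 86.069 K, so T = 16.7 + 86.069 = 102.769 °C

T = 102.8 °C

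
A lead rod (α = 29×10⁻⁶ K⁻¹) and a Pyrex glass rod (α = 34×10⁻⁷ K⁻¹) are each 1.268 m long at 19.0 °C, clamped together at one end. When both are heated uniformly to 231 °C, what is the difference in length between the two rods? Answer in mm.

6.88 mm

ΔT = 212.0 K
lead: ΔL = 29×10⁻⁶ × 1.268 m × 212.0 = 7.7957×10⁻³ m = 7.7957 mm
Pyrex glass: ΔL = 34×10⁻⁷ × 1.268 m × 212.0 = 9.1397×10⁻⁴ m = 0.91397 mm
difference = 7.7957 − 0.91397 = 6.88173 mm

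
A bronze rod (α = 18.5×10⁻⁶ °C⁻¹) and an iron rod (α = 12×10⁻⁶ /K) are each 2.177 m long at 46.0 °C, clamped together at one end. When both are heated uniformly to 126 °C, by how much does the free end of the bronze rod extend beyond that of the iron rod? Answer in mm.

1.13 mm

ΔT = 80.0 K
bronze: ΔL = 18.5×10⁻⁶ × 2.177 m × 80.0 = 3.2220×10⁻³ m = 3.2220 mm
iron: ΔL = 12×10⁻⁶ × 2.177 m × 80.0 = 2.0899×10⁻³ m = 2.0899 mm
difference = 3.2220 − 2.0899 = 1.1321 mm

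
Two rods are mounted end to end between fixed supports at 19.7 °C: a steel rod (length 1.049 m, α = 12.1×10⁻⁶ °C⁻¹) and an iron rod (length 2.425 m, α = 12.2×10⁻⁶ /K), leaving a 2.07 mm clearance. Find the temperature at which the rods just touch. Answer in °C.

T = 68.7 °C

Gap closes when ΔL₁ + ΔL₂ = 2.07 mm = 2.07×10⁻³ m
(α₁L₁ + α₂L₂)ΔT = g
α₁L₁ + α₂L₂ = 12.1×10⁻⁶×1.049 + 12.2×10⁻⁶×2.425 = 4.22779×10⁻⁵ m/K
ΔT = 2.07×10⁻³ / 4.22779×10⁻⁵ = 48.962 K
T = 19.7 + 48.962 = 68.662 °C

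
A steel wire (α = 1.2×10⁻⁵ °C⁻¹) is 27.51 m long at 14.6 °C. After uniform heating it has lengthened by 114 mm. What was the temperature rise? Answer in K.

ΔT = 345 K

ΔL = αL₀ΔT ⇒ ΔT = ΔL / (αL₀)
ΔT = 114×10⁻³ m / (1.2×10⁻⁵ × 27.51 m) = 345.33 K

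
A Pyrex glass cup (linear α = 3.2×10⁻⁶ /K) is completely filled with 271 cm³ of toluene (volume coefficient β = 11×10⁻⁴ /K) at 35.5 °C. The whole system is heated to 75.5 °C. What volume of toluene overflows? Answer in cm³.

11.8 cm³

The cup also expands: β_container ≈ 3α = 9.6×10⁻⁶ /K
Net overflow = V₀(β_liq − 3α_cont)ΔT
β − 3α = 1.10×10⁻³ − 9.6×10⁻⁶ = 1.0904×10⁻³ /K; ΔT = 40.0 K
ΔV = 271 × 1.0904×10⁻³ × 40.0 = 11.8 cm³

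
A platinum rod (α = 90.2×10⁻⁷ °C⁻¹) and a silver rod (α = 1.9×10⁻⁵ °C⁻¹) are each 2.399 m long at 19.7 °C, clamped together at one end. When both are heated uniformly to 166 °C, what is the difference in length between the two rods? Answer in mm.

3.50 mm

ΔT = 146.3 K
platinum: ΔL = 90.2×10⁻⁷ × 2.399 m × 146.3 = 3.1658×10⁻³ m = 3.1658 mm
silver: ΔL = 1.9×10⁻⁵ × 2.399 m × 146.3 = 6.6685×10⁻³ m = 6.6685 mm
difference = 6.6685 − 3.1658 = 3.5027 mm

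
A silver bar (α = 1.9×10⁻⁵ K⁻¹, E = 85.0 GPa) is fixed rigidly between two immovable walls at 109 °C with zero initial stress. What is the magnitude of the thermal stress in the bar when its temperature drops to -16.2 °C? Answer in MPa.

σ = 202 MPa

Fully constrained: the free strain ε = αΔT is blocked, so σ = Eε = EαΔT.
|ΔT| = 125.2 K
σ = 85.0×10⁹ × 1.9×10⁻⁵ × 125.2 = 2.02×10⁸ Pa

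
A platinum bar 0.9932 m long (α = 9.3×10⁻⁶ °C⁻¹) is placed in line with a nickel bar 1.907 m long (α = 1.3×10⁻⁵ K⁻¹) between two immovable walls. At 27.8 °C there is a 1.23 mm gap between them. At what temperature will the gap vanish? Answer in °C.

α₁L₁ = 9.23676×10⁻⁶ m/K, α₂L₂ = 2.4791×10⁻⁵ m/K → total 3.402776×10⁻⁵ m/K
ΔT = g/(α₁L₁+α₂L₂) = 1.23×10⁻³ / 3.402776×10⁻⁵ = 36.147 K
T = 27.8 + 36.147 = 63.947 °C

T = 63.9 °C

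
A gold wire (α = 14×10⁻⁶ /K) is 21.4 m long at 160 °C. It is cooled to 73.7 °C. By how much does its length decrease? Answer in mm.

|ΔT| = |73.7 − 160| = 86.3 K
ΔL = αL₀ΔT = (14×10⁻⁶)(21.4)(86.3) = 2.59×10⁻² m

ΔL = 25.9 mm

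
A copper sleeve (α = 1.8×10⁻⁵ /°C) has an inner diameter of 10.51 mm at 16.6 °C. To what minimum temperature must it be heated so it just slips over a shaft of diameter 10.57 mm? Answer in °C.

Required Δd = 10.57 − 10.51 = 0.06 mm
Δd = αd₀ΔT ⇒ ΔT = Δd/(αd₀) = 0.06 / (1.8×10⁻⁵ × 10.51) = 317.16 K
T_min = 16.6 + 317.16 = 333.76 °C

T = 334 °C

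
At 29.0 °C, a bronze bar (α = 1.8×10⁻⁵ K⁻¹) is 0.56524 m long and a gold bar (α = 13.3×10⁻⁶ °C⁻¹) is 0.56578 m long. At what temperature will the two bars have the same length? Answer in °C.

T = 232.8 °C

Equal length when α₁L₁ΔT − α₂L₂ΔT = L₂ − L₁ = 5.40×10⁻⁴ m
α₁L₁ = 1.017432×10⁻⁵, α₂L₂ = 7.524874×10⁻⁶ → Δ(αL) = 2.649446×10⁻⁶ m/K
ΔT = 5.40×10⁻⁴ / 2.649446×10⁻⁶ = 203.816 K, so T = 29.0 + 203.816 = 232.816 °C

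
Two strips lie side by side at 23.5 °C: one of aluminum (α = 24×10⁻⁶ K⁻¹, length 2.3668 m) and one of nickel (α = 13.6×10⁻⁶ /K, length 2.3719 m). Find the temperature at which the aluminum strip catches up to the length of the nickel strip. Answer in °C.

T = 231.3 °C

Equal length when α₁L₁ΔT − α₂L₂ΔT = L₂ − L₁ = 5.10×10⁻³ m
α₁L₁ = 5.68032×10⁻⁵, α₂L₂ = 3.225784×10⁻⁵ → Δ(αL) = 2.454536×10⁻⁵ m/K
ΔT = 5.10×10⁻³ / 2.454536×10⁻⁵ = 207.779 K, so T = 23.5 + 207.779 = 231.279 °C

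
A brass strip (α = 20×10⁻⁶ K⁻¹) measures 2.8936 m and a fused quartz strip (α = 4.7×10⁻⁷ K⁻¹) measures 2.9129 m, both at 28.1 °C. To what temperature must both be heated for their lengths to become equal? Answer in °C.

T = 369.7 °C

L₁(1 + α₁ΔT) = L₂(1 + α₂ΔT) ⇒ ΔT = (L₂ − L₁)/(α₁L₁ − α₂L₂)
L₂ − L₁ = 2.9129 − 2.8936 = 1.93×10⁻² m
α₁L₁ − α₂L₂ = 20×10⁻⁶×2.8936 − 4.7×10⁻⁷×2.9129 = 5.6502937×10⁻⁵ m/K
ΔT = 1.93×10⁻² / 5.6502937×10⁻⁵ = 341.575 K
T = 28.1 + 341.575 = 369.675 °C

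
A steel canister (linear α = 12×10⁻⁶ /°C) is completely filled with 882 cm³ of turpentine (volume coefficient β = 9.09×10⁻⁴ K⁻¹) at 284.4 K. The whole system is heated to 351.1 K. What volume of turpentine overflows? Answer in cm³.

The canister also expands: β_container ≈ 3α = 3.6×10⁻⁵ /K
Net overflow = V₀(β_liq − 3α_cont)ΔT
β − 3α = 9.09×10⁻⁴ − 3.6×10⁻⁵ = 8.73×10⁻⁴ /K; ΔT = 66.7 K
ΔV = 882 × 8.73×10⁻⁴ × 66.7 = 51.4 cm³

51.4 cm³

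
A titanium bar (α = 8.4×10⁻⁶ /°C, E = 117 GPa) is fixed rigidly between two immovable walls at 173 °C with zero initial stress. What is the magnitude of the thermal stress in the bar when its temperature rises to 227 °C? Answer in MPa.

Fully constrained: the free strain ε = αΔT is blocked, so σ = Eε = EαΔT.
|ΔT| = 54 K
σ = 117×10⁹ × 8.4×10⁻⁶ × 54 = 5.31×10⁷ Pa

σ = 53.1 MPa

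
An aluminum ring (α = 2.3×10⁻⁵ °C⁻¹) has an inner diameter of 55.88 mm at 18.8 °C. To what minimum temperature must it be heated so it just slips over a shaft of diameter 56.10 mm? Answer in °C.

Required Δd = 56.10 − 55.88 = 0.22 mm
Δd = αd₀ΔT ⇒ ΔT = Δd/(αd₀) = 0.22 / (2.3×10⁻⁵ × 55.88) = 171.17 K
T_min = 18.8 + 171.17 = 189.97 °C

T = 190 °C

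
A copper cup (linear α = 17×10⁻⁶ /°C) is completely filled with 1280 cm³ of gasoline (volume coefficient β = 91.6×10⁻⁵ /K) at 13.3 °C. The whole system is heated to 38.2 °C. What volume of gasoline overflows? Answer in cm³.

27.6 cm³

The cup also expands: β_container ≈ 3α = 5.1×10⁻⁵ /K
Net overflow = V₀(β_liq − 3α_cont)ΔT
β − 3α = 9.16×10⁻⁴ − 5.1×10⁻⁵ = 8.65×10⁻⁴ /K; ΔT = 24.9 K
ΔV = 1280 × 8.65×10⁻⁴ × 24.9 = 27.6 cm³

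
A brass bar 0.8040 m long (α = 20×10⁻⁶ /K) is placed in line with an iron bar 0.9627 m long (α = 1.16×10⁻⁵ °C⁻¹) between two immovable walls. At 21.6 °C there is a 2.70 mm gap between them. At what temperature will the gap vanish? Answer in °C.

Gap closes when ΔL₁ + ΔL₂ = 2.70 mm = 2.70×10⁻³ m
(α₁L₁ + α₂L₂)ΔT = g
α₁L₁ + α₂L₂ = 20×10⁻⁶×0.8040 + 1.16×10⁻⁵×0.9627 = 2.724732×10⁻⁵ m/K
ΔT = 2.70×10⁻³ / 2.724732×10⁻⁵ = 99.09 K
T = 21.6 + 99.09 = 120.69 °C

T = 121 °C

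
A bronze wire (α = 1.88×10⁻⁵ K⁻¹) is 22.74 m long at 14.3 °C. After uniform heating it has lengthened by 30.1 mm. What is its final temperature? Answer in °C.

ΔL = αL₀ΔT ⇒ ΔT = ΔL / (αL₀)
ΔT = 30.1×10⁻³ m / (1.88×10⁻⁵ × 22.74 m) = 70.407 K
T = 14.3 + 70.407 = 84.707 °C

T = 84.7 °C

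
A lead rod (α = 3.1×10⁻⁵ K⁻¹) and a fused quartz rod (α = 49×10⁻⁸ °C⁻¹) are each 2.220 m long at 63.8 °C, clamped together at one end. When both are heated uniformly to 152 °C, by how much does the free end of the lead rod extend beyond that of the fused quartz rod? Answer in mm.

5.97 mm

ΔT = 88.2 K
lead: ΔL = 3.1×10⁻⁵ × 2.220 m × 88.2 = 6.0699×10⁻³ m = 6.0699 mm
fused quartz: ΔL = 49×10⁻⁸ × 2.220 m × 88.2 = 9.5944×10⁻⁵ m = 0.095944 mm
difference = 6.0699 − 0.095944 = 5.973956 mm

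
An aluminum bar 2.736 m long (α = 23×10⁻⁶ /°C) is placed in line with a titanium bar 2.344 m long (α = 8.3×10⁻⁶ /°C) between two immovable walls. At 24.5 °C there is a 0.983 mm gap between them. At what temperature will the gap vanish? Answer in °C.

Gap closes when ΔL₁ + ΔL₂ = 0.983 mm = 9.83×10⁻⁴ m
(α₁L₁ + α₂L₂)ΔT = g
α₁L₁ + α₂L₂ = 23×10⁻⁶×2.736 + 8.3×10⁻⁶×2.344 = 8.23832×10⁻⁵ m/K
ΔT = 9.83×10⁻⁴ / 8.23832×10⁻⁵ = 11.932 K
T = 24.5 + 11.932 = 36.432 °C

T = 36.4 °C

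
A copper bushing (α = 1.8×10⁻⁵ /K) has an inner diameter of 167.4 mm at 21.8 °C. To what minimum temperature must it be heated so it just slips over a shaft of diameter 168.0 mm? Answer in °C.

Required Δd = 168.0 − 167.4 = 0.6 mm
Δd = αd₀ΔT ⇒ ΔT = Δd/(αd₀) = 0.6 / (1.8×10⁻⁵ × 167.4) = 199.12 K
T_min = 21.8 + 199.12 = 220.92 °C

T = 221 °C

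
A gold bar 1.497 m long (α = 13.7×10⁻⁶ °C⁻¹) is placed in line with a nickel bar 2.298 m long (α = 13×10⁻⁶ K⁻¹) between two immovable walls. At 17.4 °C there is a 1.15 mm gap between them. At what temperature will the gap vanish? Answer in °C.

α₁L₁ = 2.05089×10⁻⁵ m/K, α₂L₂ = 2.9874×10⁻⁵ m/K → total 5.03829×10⁻⁵ m/K
ΔT = g/(α₁L₁+α₂L₂) = 1.15×10⁻³ / 5.03829×10⁻⁵ = 22.825 K
T = 17.4 + 22.825 = 40.225 °C

T = 40.2 °C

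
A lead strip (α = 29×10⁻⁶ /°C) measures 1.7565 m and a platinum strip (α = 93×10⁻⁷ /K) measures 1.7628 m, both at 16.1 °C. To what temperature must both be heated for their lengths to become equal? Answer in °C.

Equal length when α₁L₁ΔT − α₂L₂ΔT = L₂ − L₁ = 6.30×10⁻³ m
α₁L₁ = 5.09385×10⁻⁵, α₂L₂ = 1.639404×10⁻⁵ → Δ(αL) = 3.454446×10⁻⁵ m/K
ΔT = 6.30×10⁻³ / 3.454446×10⁻⁵ = 182.374 K, so T = 16.1 + 182.374 = 198.474 °C

T = 198.5 °C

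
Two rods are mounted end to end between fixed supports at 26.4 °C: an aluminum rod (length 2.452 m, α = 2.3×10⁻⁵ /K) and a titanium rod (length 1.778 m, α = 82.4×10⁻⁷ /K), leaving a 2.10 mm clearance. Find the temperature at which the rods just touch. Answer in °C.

T = 56.0 °C

α₁L₁ = 5.6396×10⁻⁵ m/K, α₂L₂ = 1.465072×10⁻⁵ m/K → total 7.104672×10⁻⁵ m/K
ΔT = g/(α₁L₁+α₂L₂) = 2.10×10⁻³ / 7.104672×10⁻⁵ = 29.558 K
T = 26.4 + 29.558 = 55.958 °C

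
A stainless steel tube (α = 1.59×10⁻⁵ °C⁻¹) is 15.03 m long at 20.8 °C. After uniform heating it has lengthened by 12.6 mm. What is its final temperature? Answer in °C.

T = 73.5 °C

ΔL = αL₀ΔT ⇒ ΔT = ΔL / (αL₀)
ΔT = 12.6×10⁻³ m / (1.59×10⁻⁵ × 15.03 m) = 52.725 K
T = 20.8 + 52.725 = 73.525 °C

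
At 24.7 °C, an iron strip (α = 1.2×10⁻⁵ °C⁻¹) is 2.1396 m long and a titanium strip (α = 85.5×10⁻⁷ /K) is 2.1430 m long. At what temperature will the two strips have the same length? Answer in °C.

T = 487.1 °C

L₁(1 + α₁ΔT) = L₂(1 + α₂ΔT) ⇒ ΔT = (L₂ − L₁)/(α₁L₁ − α₂L₂)
L₂ − L₁ = 2.1430 − 2.1396 = 3.40×10⁻³ m
α₁L₁ − α₂L₂ = 1.2×10⁻⁵×2.1396 − 85.5×10⁻⁷×2.1430 = 7.35255×10⁻⁶ m/K
ΔT = 3.40×10⁻³ / 7.35255×10⁻⁶ = 462.425 K
T = 24.7 + 462.425 = 487.125 °C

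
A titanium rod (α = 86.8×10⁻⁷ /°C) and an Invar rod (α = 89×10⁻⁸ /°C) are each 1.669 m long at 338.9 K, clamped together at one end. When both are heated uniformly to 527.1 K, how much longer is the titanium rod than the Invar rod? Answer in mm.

ΔT = 188.2 K
titanium: ΔL = 86.8×10⁻⁷ × 1.669 m × 188.2 = 2.7264×10⁻³ m = 2.7264 mm
Invar: ΔL = 89×10⁻⁸ × 1.669 m × 188.2 = 2.7955×10⁻⁴ m = 0.27955 mm
difference = 2.7264 − 0.27955 = 2.44685 mm

2.45 mm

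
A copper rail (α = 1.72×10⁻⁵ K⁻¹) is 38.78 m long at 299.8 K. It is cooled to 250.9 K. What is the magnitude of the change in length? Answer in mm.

|ΔT| = |250.9 − 299.8| = 48.9 K
ΔL = αL₀ΔT = (1.72×10⁻⁵)(38.78)(48.9) = 3.26×10⁻² m

ΔL = 32.6 mm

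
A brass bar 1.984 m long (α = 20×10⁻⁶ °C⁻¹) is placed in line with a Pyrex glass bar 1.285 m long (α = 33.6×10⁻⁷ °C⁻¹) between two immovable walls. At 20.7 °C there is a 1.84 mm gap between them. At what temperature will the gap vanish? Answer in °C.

Gap closes when ΔL₁ + ΔL₂ = 1.84 mm = 1.84×10⁻³ m
(α₁L₁ + α₂L₂)ΔT = g
α₁L₁ + α₂L₂ = 20×10⁻⁶×1.984 + 33.6×10⁻⁷×1.285 = 4.39976×10⁻⁵ m/K
ΔT = 1.84×10⁻³ / 4.39976×10⁻⁵ = 41.820 K
T = 20.7 + 41.820 = 62.520 °C

T = 62.5 °C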